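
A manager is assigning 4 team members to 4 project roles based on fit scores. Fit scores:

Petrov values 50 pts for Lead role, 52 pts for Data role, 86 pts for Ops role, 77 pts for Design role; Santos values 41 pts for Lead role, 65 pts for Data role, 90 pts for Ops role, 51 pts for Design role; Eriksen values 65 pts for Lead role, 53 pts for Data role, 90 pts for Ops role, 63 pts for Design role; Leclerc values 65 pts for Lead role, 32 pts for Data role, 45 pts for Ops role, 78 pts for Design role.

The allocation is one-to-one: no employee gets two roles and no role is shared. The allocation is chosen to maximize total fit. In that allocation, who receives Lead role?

Leclerc receives Lead role.

Optimal: Petrov→Design role (77 pts), Santos→Data role (65 pts), Eriksen→Ops role (90 pts), Leclerc→Lead role (65 pts) — total 77+65+90+65 = 297 pts.
Max-entry greedy (repeatedly take the single best remaining cell) gives 285 pts, worse by 12.
Leclerc's own top role is Design role (78 pts), but forcing Leclerc→Design role and reassigning the rest optimally gives only 294 pts — worse by 3.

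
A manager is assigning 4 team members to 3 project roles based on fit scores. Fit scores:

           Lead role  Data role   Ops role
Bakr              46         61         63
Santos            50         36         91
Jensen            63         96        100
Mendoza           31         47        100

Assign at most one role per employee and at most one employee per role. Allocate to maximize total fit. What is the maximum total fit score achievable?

Optimal: Santos→Lead role (50 pts), Jensen→Data role (96 pts), Mendoza→Ops role (100 pts) — total 50+96+100 = 246 pts.
Column-greedy (each role in turn goes to its best remaining employee) gives 224 pts, worse by 22.

Maximum total: 246 pts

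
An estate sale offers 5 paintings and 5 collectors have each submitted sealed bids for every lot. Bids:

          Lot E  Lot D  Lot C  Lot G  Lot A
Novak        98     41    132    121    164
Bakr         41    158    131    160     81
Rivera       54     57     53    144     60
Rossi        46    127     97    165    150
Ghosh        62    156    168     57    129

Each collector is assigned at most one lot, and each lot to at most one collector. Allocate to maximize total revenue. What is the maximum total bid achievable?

Max total: $718

This is a one-to-one assignment (maximum-weight bipartite matching).
Optimal: Novak→Lot E ($98), Bakr→Lot D ($158), Rivera→Lot G ($144), Rossi→Lot A ($150), Ghosh→Lot C ($168) — total 98+158+144+150+168 = $718.
Max-entry greedy (repeatedly take the single best remaining cell) gives $709, worse by 9.
Next-best assignment: Novak→Lot A, Bakr→Lot D, Rivera→Lot E, Rossi→Lot G, Ghosh→Lot C = $709.
Swapping Novak↔Rivera (Novak→Lot G $121, Rivera→Lot E $54) loses 67.
Checked against all permutations: $718 is optimal.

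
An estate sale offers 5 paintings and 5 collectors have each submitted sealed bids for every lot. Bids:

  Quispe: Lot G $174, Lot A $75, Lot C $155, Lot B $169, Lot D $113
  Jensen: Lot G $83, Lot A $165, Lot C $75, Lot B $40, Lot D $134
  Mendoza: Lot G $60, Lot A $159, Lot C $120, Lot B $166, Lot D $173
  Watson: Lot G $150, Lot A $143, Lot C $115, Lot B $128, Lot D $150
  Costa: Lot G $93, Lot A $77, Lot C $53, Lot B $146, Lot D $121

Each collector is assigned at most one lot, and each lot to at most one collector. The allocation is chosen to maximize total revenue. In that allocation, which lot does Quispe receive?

Optimal: Quispe→Lot C ($155), Jensen→Lot A ($165), Mendoza→Lot D ($173), Watson→Lot G ($150), Costa→Lot B ($146) — total 155+165+173+150+146 = $789.
Quispe's own top lot is Lot G ($174), but forcing Quispe→Lot G and reassigning the rest optimally gives only $773 — worse by 16.

Quispe receives Lot C.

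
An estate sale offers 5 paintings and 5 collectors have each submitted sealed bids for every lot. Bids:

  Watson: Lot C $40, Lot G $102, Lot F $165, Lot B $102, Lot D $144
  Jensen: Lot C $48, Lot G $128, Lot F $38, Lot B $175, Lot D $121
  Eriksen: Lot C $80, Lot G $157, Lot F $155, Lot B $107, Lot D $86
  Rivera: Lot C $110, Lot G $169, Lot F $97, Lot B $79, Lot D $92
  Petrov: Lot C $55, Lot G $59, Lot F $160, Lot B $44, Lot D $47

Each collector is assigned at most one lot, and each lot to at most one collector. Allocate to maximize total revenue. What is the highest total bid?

Optimal: Watson→Lot D ($144), Jensen→Lot B ($175), Eriksen→Lot G ($157), Rivera→Lot C ($110), Petrov→Lot F ($160) — total 144+175+157+110+160 = $746.
Max-entry greedy (repeatedly take the single best remaining cell) gives $650, worse by 96.
Next-best assignment: Watson→Lot D, Jensen→Lot B, Eriksen→Lot C, Rivera→Lot G, Petrov→Lot F = $728.

Maximum total: $746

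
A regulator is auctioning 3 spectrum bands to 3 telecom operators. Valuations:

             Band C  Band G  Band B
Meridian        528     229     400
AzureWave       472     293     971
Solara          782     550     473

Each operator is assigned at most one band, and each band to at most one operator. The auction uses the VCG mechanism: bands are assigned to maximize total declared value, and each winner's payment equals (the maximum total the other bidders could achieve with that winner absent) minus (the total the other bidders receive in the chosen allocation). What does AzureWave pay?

Efficient allocation: Meridian→Band C ($528M), AzureWave→Band B ($971M), Solara→Band G ($550M); total welfare W = $2049M.
AzureWave receives Band B at value $971M, so the others get W − 971 = $1078M.
Without AzureWave: best allocation of the remaining 2 bidders over all 3 bands is Meridian→Band B ($400M), Solara→Band C ($782M), total $1182M.
VCG payment = (others' best without AzureWave) − (others' welfare with AzureWave) = 1182 − 1078 = $104M.

AzureWave pays $104M.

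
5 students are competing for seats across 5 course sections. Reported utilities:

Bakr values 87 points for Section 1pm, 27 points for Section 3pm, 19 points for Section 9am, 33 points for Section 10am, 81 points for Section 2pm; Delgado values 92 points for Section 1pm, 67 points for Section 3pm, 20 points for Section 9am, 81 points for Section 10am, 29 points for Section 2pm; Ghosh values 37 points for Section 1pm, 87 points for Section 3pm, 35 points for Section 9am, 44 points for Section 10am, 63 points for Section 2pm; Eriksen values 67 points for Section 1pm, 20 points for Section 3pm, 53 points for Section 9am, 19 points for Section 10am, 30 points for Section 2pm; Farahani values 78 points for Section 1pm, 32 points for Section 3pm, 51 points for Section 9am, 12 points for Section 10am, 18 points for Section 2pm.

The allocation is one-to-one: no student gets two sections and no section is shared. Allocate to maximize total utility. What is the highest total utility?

Maximum total: 380 points

This is the linear assignment problem.
Optimal: Bakr→Section 2pm (81 points), Delgado→Section 10am (81 points), Ghosh→Section 3pm (87 points), Eriksen→Section 9am (53 points), Farahani→Section 1pm (78 points) — total 81+81+87+53+78 = 380 points.
Next-best assignment: Bakr→Section 2pm, Delgado→Section 10am, Ghosh→Section 3pm, Eriksen→Section 1pm, Farahani→Section 9am = 367 points.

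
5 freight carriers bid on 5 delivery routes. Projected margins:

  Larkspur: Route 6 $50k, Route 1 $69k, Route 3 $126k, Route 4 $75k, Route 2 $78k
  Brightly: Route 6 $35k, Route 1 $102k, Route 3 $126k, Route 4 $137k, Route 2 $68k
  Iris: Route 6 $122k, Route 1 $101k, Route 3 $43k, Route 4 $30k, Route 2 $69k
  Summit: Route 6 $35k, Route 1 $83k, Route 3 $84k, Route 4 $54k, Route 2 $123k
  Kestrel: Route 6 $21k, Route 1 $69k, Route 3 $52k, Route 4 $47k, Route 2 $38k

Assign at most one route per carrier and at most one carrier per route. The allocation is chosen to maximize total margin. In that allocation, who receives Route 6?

Iris receives Route 6.

Optimal: Larkspur→Route 3 ($126k), Brightly→Route 4 ($137k), Iris→Route 6 ($122k), Summit→Route 2 ($123k), Kestrel→Route 1 ($69k) — total 126+137+122+123+69 = $577k.
Column-greedy (each route in turn goes to its best remaining carrier) gives $442k, worse by 135.
Swapping Summit↔Kestrel (Summit→Route 1 $83k, Kestrel→Route 2 $38k) loses 71.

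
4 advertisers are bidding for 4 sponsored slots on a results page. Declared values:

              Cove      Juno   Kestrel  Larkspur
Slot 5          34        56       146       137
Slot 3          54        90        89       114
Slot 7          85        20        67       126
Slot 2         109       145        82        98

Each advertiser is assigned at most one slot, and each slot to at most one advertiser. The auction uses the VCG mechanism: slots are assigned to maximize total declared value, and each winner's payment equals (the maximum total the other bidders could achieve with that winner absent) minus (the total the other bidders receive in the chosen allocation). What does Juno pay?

Efficient allocation: Cove→Slot 7 ($85), Juno→Slot 2 ($145), Kestrel→Slot 5 ($146), Larkspur→Slot 3 ($114); total welfare W = $490.
Juno receives Slot 2 at value $145, so the others get W − 145 = $345.
Without Juno: best allocation of the remaining 3 bidders over all 4 slots is Cove→Slot 2 ($109), Kestrel→Slot 5 ($146), Larkspur→Slot 7 ($126), total $381.
VCG payment = (others' best without Juno) − (others' welfare with Juno) = 381 − 345 = $36.

Juno pays $36.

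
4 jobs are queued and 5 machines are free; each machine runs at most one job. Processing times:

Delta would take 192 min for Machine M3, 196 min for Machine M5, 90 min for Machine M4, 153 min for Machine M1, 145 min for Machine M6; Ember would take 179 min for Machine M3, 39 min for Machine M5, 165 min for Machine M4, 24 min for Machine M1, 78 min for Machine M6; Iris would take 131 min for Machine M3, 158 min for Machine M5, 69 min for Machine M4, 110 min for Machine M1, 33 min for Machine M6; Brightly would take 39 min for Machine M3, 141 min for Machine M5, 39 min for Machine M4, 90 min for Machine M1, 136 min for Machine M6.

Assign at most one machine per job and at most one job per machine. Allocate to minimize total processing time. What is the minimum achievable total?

This is a one-to-one assignment (minimum-cost bipartite matching).
Optimal: Delta→Machine M4 (90 min), Ember→Machine M1 (24 min), Iris→Machine M6 (33 min), Brightly→Machine M3 (39 min) — total 90+24+33+39 = 186 min.
Swapping Delta↔Brightly (Delta→Machine M3 192 min, Brightly→Machine M4 39 min) adds 102.
No other one-to-one assignment undercuts 186 min.

Minimum total: 186 min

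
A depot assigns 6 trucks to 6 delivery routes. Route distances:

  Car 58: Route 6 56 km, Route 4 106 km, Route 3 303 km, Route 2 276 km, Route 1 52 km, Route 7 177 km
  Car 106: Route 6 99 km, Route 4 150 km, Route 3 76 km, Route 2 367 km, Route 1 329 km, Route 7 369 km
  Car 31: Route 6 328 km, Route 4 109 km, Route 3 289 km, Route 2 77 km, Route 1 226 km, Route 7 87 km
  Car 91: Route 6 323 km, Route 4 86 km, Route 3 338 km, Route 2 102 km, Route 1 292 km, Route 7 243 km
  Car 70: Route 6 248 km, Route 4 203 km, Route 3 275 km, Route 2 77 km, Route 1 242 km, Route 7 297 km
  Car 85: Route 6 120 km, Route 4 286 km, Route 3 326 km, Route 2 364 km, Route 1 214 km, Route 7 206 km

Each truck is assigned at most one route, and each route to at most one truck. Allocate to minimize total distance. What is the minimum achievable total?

Optimal: Car 58→Route 1 (52 km), Car 106→Route 3 (76 km), Car 31→Route 7 (87 km), Car 91→Route 4 (86 km), Car 70→Route 2 (77 km), Car 85→Route 6 (120 km) — total 52+76+87+86+77+120 = 498 km.
Row-greedy (each truck in turn takes its cheapest remaining route) gives 745 km, worse by 247.
Every other assignment is strictly worse.

Min total: 498 km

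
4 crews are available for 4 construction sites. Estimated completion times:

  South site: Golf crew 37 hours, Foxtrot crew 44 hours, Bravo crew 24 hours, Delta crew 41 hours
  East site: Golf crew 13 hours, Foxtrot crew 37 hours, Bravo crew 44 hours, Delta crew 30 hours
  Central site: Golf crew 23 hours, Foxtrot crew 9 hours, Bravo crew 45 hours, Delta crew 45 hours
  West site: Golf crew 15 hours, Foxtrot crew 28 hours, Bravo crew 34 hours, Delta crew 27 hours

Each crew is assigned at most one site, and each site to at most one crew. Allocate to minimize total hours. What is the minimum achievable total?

Minimum total: 73 hours

This is a one-to-one assignment (minimum-cost bipartite matching).
Optimal: Golf crew→East site (13 hours), Foxtrot crew→Central site (9 hours), Bravo crew→South site (24 hours), Delta crew→West site (27 hours) — total 13+9+24+27 = 73 hours.
Next-best assignment: Golf crew→West site, Foxtrot crew→Central site, Bravo crew→South site, Delta crew→East site = 78 hours.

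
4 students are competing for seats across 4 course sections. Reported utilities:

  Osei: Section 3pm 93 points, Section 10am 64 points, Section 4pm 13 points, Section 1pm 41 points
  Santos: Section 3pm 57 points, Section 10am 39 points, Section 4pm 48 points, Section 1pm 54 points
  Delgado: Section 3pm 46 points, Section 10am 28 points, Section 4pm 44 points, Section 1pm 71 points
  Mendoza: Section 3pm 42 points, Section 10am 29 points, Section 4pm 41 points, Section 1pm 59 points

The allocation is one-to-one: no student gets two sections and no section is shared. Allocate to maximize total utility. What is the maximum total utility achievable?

Maximum total: 244 points

Treat this as an assignment problem: match each student to one section.
Optimal: Osei→Section 3pm (93 points), Santos→Section 10am (39 points), Delgado→Section 1pm (71 points), Mendoza→Section 4pm (41 points) — total 93+39+71+41 = 244 points.
Column-greedy (each section in turn goes to its best remaining student) gives 235 points, worse by 9.
Every other assignment is strictly worse.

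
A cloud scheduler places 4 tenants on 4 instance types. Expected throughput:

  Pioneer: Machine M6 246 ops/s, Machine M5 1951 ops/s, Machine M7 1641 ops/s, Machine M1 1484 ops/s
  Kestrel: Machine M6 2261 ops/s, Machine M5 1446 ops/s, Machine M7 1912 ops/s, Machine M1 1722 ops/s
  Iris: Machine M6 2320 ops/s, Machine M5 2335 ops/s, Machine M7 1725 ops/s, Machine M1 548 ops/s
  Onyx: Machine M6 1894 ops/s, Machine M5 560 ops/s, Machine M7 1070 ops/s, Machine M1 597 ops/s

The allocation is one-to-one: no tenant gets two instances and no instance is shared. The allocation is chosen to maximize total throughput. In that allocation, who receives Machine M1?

Pioneer receives Machine M1.

This is a one-to-one assignment (maximum-weight bipartite matching).
Optimal: Pioneer→Machine M1 (1484 ops/s), Kestrel→Machine M7 (1912 ops/s), Iris→Machine M5 (2335 ops/s), Onyx→Machine M6 (1894 ops/s) — total 1484+1912+2335+1894 = 7625 ops/s.
Row-greedy (each tenant in turn takes its best remaining instance) gives 6534 ops/s, worse by 1091.
Pioneer's own top instance is Machine M5 (1951 ops/s), but forcing Pioneer→Machine M5 and reassigning the rest optimally gives only 7292 ops/s — worse by 333.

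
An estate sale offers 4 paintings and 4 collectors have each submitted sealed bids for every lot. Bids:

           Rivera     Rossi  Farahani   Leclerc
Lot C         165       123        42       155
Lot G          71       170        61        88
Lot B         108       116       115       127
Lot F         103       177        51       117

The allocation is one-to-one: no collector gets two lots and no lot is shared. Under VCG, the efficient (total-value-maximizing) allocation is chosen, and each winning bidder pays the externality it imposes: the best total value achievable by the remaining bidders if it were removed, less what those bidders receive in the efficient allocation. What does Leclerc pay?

Leclerc pays $7.

Efficient allocation: Rivera→Lot C ($165), Rossi→Lot G ($170), Farahani→Lot B ($115), Leclerc→Lot F ($117); total welfare W = $567.
Leclerc receives Lot F at value $117, so the others get W − 117 = $450.
Without Leclerc: best allocation of the remaining 3 bidders over all 4 lots is Rivera→Lot C ($165), Rossi→Lot F ($177), Farahani→Lot B ($115), total $457.
VCG payment = (others' best without Leclerc) − (others' welfare with Leclerc) = 457 − 450 = $7.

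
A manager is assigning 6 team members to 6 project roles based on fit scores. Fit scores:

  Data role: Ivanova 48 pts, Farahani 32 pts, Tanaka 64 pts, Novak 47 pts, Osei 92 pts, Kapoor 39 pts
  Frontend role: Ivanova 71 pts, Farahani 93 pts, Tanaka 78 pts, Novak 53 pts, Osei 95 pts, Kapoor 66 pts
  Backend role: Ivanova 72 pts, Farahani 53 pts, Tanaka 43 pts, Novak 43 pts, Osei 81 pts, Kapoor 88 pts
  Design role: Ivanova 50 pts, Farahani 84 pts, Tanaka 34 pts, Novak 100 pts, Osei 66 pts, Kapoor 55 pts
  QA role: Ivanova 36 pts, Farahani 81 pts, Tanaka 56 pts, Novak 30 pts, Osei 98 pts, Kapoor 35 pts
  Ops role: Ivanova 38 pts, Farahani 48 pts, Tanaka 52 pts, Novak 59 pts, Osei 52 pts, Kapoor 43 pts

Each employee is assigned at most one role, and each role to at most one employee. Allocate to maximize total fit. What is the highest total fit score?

Maximum total: 484 pts

This is a one-to-one assignment (maximum-weight bipartite matching).
Optimal: Ivanova→Frontend role (71 pts), Farahani→QA role (81 pts), Tanaka→Ops role (52 pts), Novak→Design role (100 pts), Osei→Data role (92 pts), Kapoor→Backend role (88 pts) — total 71+81+52+100+92+88 = 484 pts.
Max-entry greedy (repeatedly take the single best remaining cell) gives 481 pts, worse by 3.
Next-best assignment: Ivanova→Ops role, Farahani→Frontend role, Tanaka→Data role, Novak→Design role, Osei→QA role, Kapoor→Backend role = 481 pts.
Swapping Kapoor↔Farahani (Kapoor→QA role 35 pts, Farahani→Backend role 53 pts) loses 81.
Checked against all permutations: 484 pts is optimal.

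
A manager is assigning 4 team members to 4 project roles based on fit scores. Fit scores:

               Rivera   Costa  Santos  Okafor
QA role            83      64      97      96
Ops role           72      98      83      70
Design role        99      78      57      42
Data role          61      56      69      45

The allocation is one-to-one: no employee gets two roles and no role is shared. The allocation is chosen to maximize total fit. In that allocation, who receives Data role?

Santos receives Data role.

Optimal: Rivera→Design role (99 pts), Costa→Ops role (98 pts), Santos→Data role (69 pts), Okafor→QA role (96 pts) — total 99+98+69+96 = 362 pts.
Row-greedy (each employee in turn takes its best remaining role) gives 339 pts, worse by 23.
Santos's own top role is QA role (97 pts), but forcing Santos→QA role and reassigning the rest optimally gives only 339 pts — worse by 23.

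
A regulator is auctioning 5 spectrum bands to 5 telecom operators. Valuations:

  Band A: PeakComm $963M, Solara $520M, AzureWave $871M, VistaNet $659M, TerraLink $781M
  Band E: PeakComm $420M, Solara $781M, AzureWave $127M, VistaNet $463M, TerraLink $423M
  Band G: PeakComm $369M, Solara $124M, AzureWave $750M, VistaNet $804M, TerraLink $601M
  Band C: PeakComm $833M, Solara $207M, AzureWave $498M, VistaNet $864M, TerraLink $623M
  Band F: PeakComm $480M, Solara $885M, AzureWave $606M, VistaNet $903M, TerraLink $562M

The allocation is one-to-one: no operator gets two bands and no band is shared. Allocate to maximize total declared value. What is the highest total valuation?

Treat this as an assignment problem: match each operator to one band.
Optimal: PeakComm→Band C ($833M), Solara→Band E ($781M), AzureWave→Band G ($750M), VistaNet→Band F ($903M), TerraLink→Band A ($781M) — total 833+781+750+903+781 = $4048M.
Next-best assignment: PeakComm→Band A, Solara→Band E, AzureWave→Band G, VistaNet→Band F, TerraLink→Band C = $4020M.
No other one-to-one assignment exceeds $4048M.

Max total: $4048M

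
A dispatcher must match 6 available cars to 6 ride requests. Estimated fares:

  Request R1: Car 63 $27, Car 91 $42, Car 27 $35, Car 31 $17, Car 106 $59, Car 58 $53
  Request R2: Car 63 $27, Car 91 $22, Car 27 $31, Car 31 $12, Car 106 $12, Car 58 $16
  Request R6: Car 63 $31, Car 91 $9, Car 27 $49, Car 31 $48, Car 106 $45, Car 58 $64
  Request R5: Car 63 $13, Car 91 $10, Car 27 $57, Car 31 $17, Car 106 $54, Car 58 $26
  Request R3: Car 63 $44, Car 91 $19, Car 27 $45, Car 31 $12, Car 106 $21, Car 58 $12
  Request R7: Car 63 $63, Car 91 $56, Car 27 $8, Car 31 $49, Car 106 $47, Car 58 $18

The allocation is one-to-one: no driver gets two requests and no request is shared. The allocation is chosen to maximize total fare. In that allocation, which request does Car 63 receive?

Car 63 receives Request R3.

Optimal: Car 63→Request R3 ($44), Car 91→Request R2 ($22), Car 27→Request R5 ($57), Car 31→Request R7 ($49), Car 106→Request R1 ($59), Car 58→Request R6 ($64) — total 44+22+57+49+59+64 = $295.
Row-greedy (each driver in turn takes its best remaining request) gives $247, worse by 48.
Every other assignment is strictly worse.
Car 63's own top request is Request R7 ($63), but forcing Car 63→Request R7 and reassigning the rest optimally gives only $285 — worse by 10.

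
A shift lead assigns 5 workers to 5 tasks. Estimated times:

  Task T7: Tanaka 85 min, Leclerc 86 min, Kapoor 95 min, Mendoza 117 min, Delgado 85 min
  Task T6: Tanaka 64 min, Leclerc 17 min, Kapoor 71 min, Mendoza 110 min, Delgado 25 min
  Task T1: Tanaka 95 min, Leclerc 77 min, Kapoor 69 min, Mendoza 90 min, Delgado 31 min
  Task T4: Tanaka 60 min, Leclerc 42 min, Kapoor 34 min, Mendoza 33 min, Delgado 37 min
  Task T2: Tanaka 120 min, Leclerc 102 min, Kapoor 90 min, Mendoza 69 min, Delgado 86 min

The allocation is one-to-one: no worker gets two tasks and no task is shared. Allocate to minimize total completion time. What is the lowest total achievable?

Minimum total: 236 min

Optimal: Tanaka→Task T7 (85 min), Leclerc→Task T6 (17 min), Kapoor→Task T4 (34 min), Mendoza→Task T2 (69 min), Delgado→Task T1 (31 min) — total 85+17+34+69+31 = 236 min.
Column-greedy (each task in turn goes to its cheapest remaining worker) gives 256 min, worse by 20.
Next-best assignment: Tanaka→Task T7, Leclerc→Task T6, Kapoor→Task T2, Mendoza→Task T4, Delgado→Task T1 = 256 min.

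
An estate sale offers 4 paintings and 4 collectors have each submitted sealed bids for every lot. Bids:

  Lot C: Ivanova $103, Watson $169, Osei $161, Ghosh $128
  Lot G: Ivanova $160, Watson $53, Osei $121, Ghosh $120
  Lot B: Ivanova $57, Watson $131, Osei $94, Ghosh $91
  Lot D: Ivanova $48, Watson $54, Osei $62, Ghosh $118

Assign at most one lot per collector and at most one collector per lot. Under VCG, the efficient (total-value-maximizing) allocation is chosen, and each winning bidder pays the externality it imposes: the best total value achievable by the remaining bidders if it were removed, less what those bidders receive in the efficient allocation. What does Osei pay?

Osei pays $38.

Efficient allocation: Ivanova→Lot G ($160), Watson→Lot B ($131), Osei→Lot C ($161), Ghosh→Lot D ($118); total welfare W = $570.
Osei receives Lot C at value $161, so the others get W − 161 = $409.
Without Osei: best allocation of the remaining 3 bidders over all 4 lots is Ivanova→Lot G ($160), Watson→Lot C ($169), Ghosh→Lot D ($118), total $447.
VCG payment = (others' best without Osei) − (others' welfare with Osei) = 447 − 409 = $38.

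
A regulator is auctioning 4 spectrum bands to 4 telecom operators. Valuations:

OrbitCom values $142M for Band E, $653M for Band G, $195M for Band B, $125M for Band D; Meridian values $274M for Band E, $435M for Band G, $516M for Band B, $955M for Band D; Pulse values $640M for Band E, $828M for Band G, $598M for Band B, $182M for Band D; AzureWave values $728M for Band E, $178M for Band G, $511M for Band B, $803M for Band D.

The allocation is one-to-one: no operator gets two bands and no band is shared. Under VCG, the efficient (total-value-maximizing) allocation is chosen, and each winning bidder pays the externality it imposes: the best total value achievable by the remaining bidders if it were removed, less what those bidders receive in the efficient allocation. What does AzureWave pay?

AzureWave pays $42M.

Efficient allocation: OrbitCom→Band G ($653M), Meridian→Band D ($955M), Pulse→Band B ($598M), AzureWave→Band E ($728M); total welfare W = $2934M.
AzureWave receives Band E at value $728M, so the others get W − 728 = $2206M.
Without AzureWave: best allocation of the remaining 3 bidders over all 4 bands is OrbitCom→Band G ($653M), Meridian→Band D ($955M), Pulse→Band E ($640M), total $2248M.
VCG payment = (others' best without AzureWave) − (others' welfare with AzureWave) = 2248 − 2206 = $42M.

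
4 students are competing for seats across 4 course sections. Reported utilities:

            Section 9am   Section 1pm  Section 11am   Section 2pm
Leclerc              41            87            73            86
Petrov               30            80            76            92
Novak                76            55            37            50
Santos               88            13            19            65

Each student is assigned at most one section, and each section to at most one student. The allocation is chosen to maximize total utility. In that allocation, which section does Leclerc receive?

Optimal: Leclerc→Section 11am (73 points), Petrov→Section 2pm (92 points), Novak→Section 1pm (55 points), Santos→Section 9am (88 points) — total 73+92+55+88 = 308 points.
Max-entry greedy (repeatedly take the single best remaining cell) gives 304 points, worse by 4.
Next-best assignment: Leclerc→Section 2pm, Petrov→Section 11am, Novak→Section 1pm, Santos→Section 9am = 305 points.
Every other assignment is strictly worse.
Leclerc's own top section is Section 1pm (87 points), but forcing Leclerc→Section 1pm and reassigning the rest optimally gives only 304 points — worse by 4.

Leclerc receives Section 11am.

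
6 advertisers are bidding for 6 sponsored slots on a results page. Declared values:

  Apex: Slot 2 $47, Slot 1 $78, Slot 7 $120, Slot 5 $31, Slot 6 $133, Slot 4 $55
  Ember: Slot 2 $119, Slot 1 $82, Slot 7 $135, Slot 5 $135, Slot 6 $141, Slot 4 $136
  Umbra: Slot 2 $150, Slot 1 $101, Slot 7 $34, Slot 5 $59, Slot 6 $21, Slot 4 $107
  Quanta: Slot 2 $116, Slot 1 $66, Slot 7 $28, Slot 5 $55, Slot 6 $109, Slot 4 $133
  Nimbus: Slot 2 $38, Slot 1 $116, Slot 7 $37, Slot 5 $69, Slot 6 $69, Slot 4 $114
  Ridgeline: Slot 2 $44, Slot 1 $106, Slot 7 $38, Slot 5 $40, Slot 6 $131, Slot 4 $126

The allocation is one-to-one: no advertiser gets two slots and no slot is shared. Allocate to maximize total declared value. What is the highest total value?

Optimal: Apex→Slot 7 ($120), Ember→Slot 5 ($135), Umbra→Slot 2 ($150), Quanta→Slot 4 ($133), Nimbus→Slot 1 ($116), Ridgeline→Slot 6 ($131) — total 120+135+150+133+116+131 = $785.
Row-greedy (each advertiser in turn takes its best remaining slot) gives $592, worse by 193.

Max total: $785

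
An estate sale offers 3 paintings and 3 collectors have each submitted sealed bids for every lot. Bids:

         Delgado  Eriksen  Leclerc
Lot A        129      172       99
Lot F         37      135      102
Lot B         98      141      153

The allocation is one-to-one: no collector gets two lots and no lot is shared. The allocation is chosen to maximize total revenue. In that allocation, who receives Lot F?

This is a one-to-one assignment (maximum-weight bipartite matching).
Optimal: Delgado→Lot A ($129), Eriksen→Lot F ($135), Leclerc→Lot B ($153) — total 129+135+153 = $417.
Row-greedy (each collector in turn takes its best remaining lot) gives $372, worse by 45.
Eriksen's own top lot is Lot A ($172), but forcing Eriksen→Lot A and reassigning the rest optimally gives only $372 — worse by 45.

Eriksen receives Lot F.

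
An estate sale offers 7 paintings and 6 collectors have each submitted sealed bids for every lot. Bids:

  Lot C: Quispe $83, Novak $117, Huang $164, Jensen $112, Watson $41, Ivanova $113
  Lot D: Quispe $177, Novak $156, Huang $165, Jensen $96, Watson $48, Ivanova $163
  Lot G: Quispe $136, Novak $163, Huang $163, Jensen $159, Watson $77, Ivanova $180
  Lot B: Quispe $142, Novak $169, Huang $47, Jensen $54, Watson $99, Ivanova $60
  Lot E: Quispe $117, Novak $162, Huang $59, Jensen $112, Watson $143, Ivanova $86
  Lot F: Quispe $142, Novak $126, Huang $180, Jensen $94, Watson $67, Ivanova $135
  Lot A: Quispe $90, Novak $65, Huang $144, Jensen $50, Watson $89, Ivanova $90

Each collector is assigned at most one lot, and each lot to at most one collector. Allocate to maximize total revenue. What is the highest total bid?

Optimal: Quispe→Lot D ($177), Novak→Lot B ($169), Huang→Lot F ($180), Jensen→Lot C ($112), Watson→Lot E ($143), Ivanova→Lot G ($180) — total 177+169+180+112+143+180 = $961.
Row-greedy (each collector in turn takes its best remaining lot) gives $941, worse by 20.
Next-best assignment: Quispe→Lot D, Novak→Lot B, Huang→Lot C, Jensen→Lot G, Watson→Lot E, Ivanova→Lot F = $947.

Max total: $961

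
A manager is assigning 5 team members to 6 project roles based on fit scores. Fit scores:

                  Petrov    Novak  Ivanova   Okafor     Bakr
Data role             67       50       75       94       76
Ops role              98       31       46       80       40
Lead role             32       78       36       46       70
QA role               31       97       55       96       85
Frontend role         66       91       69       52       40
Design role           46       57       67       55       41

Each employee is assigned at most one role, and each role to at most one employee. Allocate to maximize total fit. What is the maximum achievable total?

Maximum total: 435 pts

Optimal: Petrov→Ops role (98 pts), Novak→Frontend role (91 pts), Ivanova→Design role (67 pts), Okafor→Data role (94 pts), Bakr→QA role (85 pts) — total 98+91+67+94+85 = 435 pts.
Swapping Okafor↔Ivanova (Okafor→Design role 55 pts, Ivanova→Data role 75 pts) loses 31.
Every other assignment is strictly worse.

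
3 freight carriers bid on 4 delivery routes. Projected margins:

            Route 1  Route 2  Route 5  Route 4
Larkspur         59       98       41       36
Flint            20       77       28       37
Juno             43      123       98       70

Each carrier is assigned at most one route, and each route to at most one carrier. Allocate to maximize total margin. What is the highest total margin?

This is the linear assignment problem.
Optimal: Larkspur→Route 1 ($59k), Flint→Route 2 ($77k), Juno→Route 5 ($98k) — total 59+77+98 = $234k.
Column-greedy (each route in turn goes to its best remaining carrier) gives $210k, worse by 24.
Next-best assignment: Larkspur→Route 2, Flint→Route 4, Juno→Route 5 = $233k.

Max total: $234k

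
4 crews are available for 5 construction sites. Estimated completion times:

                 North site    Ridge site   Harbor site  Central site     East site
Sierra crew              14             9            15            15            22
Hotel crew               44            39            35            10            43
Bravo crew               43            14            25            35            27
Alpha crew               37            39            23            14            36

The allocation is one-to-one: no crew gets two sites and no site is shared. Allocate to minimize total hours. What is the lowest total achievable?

Minimum total: 61 hours

Optimal: Sierra crew→North site (14 hours), Hotel crew→Central site (10 hours), Bravo crew→Ridge site (14 hours), Alpha crew→Harbor site (23 hours) — total 14+10+14+23 = 61 hours.
Row-greedy (each crew in turn takes its cheapest remaining site) gives 80 hours, worse by 19.
Swapping Alpha crew↔Bravo crew (Alpha crew→Ridge site 39 hours, Bravo crew→Harbor site 25 hours) adds 27.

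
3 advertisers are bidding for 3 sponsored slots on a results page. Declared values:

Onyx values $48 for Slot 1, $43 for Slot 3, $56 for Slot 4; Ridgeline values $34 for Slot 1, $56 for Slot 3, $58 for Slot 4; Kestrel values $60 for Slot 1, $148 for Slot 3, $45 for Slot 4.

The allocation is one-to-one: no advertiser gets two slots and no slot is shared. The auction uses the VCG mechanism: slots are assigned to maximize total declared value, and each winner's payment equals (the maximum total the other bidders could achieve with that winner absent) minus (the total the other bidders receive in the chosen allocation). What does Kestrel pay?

Kestrel pays $6.

Efficient allocation: Onyx→Slot 1 ($48), Ridgeline→Slot 4 ($58), Kestrel→Slot 3 ($148); total welfare W = $254.
Kestrel receives Slot 3 at value $148, so the others get W − 148 = $106.
Without Kestrel: best allocation of the remaining 2 bidders over all 3 slots is Onyx→Slot 4 ($56), Ridgeline→Slot 3 ($56), total $112.
VCG payment = (others' best without Kestrel) − (others' welfare with Kestrel) = 112 − 106 = $6.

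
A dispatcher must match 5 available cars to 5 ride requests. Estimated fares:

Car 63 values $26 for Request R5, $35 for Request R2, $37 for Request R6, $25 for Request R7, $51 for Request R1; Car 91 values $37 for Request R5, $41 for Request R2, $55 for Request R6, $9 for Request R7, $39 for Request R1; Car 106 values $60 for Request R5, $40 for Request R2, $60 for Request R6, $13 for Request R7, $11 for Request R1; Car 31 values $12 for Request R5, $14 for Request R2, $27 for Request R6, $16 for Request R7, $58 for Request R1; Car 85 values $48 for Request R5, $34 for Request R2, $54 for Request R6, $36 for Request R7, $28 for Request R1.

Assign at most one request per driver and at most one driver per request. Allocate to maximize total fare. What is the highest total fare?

Optimal: Car 63→Request R2 ($35), Car 91→Request R6 ($55), Car 106→Request R5 ($60), Car 31→Request R1 ($58), Car 85→Request R7 ($36) — total 35+55+60+58+36 = $244.
Row-greedy (each driver in turn takes its best remaining request) gives $216, worse by 28.
No other one-to-one assignment exceeds $244.

Maximum total: $244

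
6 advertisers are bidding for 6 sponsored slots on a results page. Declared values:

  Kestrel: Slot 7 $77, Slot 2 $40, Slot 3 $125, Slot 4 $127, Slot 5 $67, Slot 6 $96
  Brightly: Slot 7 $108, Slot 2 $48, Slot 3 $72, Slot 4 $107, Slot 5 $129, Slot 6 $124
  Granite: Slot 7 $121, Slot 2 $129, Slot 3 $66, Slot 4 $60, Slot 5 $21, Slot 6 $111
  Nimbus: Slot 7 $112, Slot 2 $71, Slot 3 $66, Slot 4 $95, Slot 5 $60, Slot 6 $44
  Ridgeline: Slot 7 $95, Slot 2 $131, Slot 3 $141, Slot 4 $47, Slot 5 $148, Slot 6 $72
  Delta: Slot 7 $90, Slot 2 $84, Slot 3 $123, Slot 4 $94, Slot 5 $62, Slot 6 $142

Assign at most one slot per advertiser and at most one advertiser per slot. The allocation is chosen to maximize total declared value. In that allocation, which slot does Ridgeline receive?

Ridgeline receives Slot 3.

Optimal: Kestrel→Slot 4 ($127), Brightly→Slot 5 ($129), Granite→Slot 2 ($129), Nimbus→Slot 7 ($112), Ridgeline→Slot 3 ($141), Delta→Slot 6 ($142) — total 127+129+129+112+141+142 = $780.
Column-greedy (each slot in turn goes to its best remaining advertiser) gives $590, worse by 190.
Next-best assignment: Kestrel→Slot 3, Brightly→Slot 4, Granite→Slot 2, Nimbus→Slot 7, Ridgeline→Slot 5, Delta→Slot 6 = $763.
Checked against all permutations: $780 is optimal.
Ridgeline's own top slot is Slot 5 ($148), but forcing Ridgeline→Slot 5 and reassigning the rest optimally gives only $763 — worse by 17.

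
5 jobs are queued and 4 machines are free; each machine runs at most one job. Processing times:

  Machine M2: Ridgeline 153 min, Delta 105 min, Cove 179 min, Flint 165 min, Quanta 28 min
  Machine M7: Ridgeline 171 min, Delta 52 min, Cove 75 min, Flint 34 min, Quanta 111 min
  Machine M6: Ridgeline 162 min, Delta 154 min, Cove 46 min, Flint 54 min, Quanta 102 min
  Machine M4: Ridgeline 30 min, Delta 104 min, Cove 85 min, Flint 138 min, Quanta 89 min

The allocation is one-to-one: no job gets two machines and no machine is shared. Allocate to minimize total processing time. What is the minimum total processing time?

Min total: 138 min

Optimal: Quanta→Machine M2 (28 min), Flint→Machine M7 (34 min), Cove→Machine M6 (46 min), Ridgeline→Machine M4 (30 min) — total 28+34+46+30 = 138 min.
Checked against all permutations: 138 min is optimal.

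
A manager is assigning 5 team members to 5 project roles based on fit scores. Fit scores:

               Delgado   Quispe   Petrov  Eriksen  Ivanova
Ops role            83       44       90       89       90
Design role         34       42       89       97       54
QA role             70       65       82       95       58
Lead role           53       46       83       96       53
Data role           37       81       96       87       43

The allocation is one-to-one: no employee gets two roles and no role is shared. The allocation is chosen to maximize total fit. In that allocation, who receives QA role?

Delgado receives QA role.

Optimal: Delgado→QA role (70 pts), Quispe→Data role (81 pts), Petrov→Design role (89 pts), Eriksen→Lead role (96 pts), Ivanova→Ops role (90 pts) — total 70+81+89+96+90 = 426 pts.
Column-greedy (each role in turn goes to its best remaining employee) gives 391 pts, worse by 35.
Swapping Ivanova↔Delgado (Ivanova→QA role 58 pts, Delgado→Ops role 83 pts) loses 19.
Delgado's own top role is Ops role (83 pts), but forcing Delgado→Ops role and reassigning the rest optimally gives only 407 pts — worse by 19.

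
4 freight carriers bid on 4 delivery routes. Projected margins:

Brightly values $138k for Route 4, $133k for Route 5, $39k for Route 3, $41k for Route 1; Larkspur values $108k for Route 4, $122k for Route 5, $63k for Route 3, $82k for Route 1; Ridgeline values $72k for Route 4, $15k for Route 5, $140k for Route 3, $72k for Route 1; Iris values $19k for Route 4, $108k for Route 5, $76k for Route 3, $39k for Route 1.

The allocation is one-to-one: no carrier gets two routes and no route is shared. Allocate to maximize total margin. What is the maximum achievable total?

Optimal: Brightly→Route 4 ($138k), Larkspur→Route 1 ($82k), Ridgeline→Route 3 ($140k), Iris→Route 5 ($108k) — total 138+82+140+108 = $468k.
Max-entry greedy (repeatedly take the single best remaining cell) gives $439k, worse by 29.
Next-best assignment: Brightly→Route 4, Larkspur→Route 5, Ridgeline→Route 3, Iris→Route 1 = $439k.
Swapping Larkspur↔Ridgeline (Larkspur→Route 3 $63k, Ridgeline→Route 1 $72k) loses 87.
Checked against all permutations: $468k is optimal.

Maximum total: $468k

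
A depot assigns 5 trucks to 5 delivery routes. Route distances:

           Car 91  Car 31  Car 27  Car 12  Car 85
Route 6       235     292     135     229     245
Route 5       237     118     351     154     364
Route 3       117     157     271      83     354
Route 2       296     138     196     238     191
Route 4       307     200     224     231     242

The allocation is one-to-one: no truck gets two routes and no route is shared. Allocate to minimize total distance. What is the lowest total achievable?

Optimal: Car 91→Route 3 (117 km), Car 31→Route 2 (138 km), Car 27→Route 6 (135 km), Car 12→Route 5 (154 km), Car 85→Route 4 (242 km) — total 117+138+135+154+242 = 786 km.
Column-greedy (each route in turn goes to its cheapest remaining truck) gives 834 km, worse by 48.
Checked against all permutations: 786 km is optimal.

Minimum total: 786 km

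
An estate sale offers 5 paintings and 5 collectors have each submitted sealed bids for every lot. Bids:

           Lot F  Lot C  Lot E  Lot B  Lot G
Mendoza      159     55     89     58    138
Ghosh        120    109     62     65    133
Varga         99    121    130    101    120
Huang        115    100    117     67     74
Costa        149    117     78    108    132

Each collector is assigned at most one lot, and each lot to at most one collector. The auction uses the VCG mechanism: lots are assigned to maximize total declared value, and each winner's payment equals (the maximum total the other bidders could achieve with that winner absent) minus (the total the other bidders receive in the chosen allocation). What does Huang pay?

Huang pays $18.

Efficient allocation: Mendoza→Lot F ($159), Ghosh→Lot G ($133), Varga→Lot C ($121), Huang→Lot E ($117), Costa→Lot B ($108); total welfare W = $638.
Huang receives Lot E at value $117, so the others get W − 117 = $521.
Without Huang: best allocation of the remaining 4 bidders over all 5 lots is Mendoza→Lot F ($159), Ghosh→Lot G ($133), Varga→Lot E ($130), Costa→Lot C ($117), total $539.
VCG payment = (others' best without Huang) − (others' welfare with Huang) = 539 − 521 = $18.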